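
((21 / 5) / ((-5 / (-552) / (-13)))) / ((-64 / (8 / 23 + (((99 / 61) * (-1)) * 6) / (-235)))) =52556049 / 1433500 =36.66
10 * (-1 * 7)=-70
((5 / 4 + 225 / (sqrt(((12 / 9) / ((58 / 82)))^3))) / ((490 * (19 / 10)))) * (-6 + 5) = -19575 * sqrt(3567) / 12520088 - 5 / 3724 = -0.09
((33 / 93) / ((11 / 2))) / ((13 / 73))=146 / 403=0.36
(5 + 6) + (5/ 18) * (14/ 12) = 11.32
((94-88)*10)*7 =420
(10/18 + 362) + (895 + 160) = 12758/9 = 1417.56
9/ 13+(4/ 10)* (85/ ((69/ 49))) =22279/ 897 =24.84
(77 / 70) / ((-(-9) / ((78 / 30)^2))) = 1859 / 2250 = 0.83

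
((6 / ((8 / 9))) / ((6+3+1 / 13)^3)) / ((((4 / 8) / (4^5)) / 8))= 30371328 / 205379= 147.88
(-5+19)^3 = 2744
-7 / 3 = -2.33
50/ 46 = 25/ 23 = 1.09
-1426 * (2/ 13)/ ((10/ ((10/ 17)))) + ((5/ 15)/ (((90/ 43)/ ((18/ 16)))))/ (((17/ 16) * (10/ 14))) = -209987/ 16575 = -12.67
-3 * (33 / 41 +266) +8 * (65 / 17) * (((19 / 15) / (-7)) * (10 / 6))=-35552087 / 43911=-809.64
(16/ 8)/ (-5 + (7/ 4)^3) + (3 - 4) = 105/ 23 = 4.57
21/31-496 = -495.32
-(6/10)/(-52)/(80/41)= 123/20800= 0.01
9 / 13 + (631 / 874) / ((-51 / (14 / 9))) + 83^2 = 6889.67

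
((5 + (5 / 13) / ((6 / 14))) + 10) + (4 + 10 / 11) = 20.81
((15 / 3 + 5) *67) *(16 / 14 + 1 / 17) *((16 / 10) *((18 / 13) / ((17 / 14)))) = 424512 / 289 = 1468.90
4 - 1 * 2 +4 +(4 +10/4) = 25/2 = 12.50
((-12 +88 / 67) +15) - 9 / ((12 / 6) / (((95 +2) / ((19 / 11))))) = -632419 / 2546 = -248.40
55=55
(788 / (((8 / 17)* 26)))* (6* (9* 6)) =271269 / 13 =20866.85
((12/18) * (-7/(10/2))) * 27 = -126/5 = -25.20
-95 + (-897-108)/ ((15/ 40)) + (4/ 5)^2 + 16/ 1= -68959/ 25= -2758.36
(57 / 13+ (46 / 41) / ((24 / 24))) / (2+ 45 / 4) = 11740 / 28249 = 0.42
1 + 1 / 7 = 8 / 7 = 1.14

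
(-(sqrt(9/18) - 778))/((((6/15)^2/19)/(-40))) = -3695500+ 2375*sqrt(2) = -3692141.24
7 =7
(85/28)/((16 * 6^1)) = 0.03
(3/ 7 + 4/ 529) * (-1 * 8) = -12920/ 3703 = -3.49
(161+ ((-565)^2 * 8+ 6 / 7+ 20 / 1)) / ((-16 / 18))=-160900857 / 56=-2873229.59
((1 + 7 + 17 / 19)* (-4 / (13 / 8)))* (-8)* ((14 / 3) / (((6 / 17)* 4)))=99008 / 171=578.99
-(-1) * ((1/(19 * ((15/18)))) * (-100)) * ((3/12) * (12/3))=-120/19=-6.32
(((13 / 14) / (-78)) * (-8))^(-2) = 441 / 4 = 110.25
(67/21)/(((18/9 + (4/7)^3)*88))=3283/198000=0.02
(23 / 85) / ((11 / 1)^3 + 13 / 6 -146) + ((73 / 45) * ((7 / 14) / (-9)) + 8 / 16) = 20112284 / 49041855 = 0.41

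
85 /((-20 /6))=-51 /2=-25.50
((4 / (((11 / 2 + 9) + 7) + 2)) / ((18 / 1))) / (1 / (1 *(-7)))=-28 / 423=-0.07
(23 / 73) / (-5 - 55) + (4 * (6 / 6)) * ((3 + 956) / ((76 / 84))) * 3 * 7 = 7409540443 / 83220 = 89035.57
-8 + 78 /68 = -233 /34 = -6.85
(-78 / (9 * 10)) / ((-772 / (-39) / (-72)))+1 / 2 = 7049 / 1930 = 3.65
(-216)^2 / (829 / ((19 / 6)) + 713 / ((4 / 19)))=3545856 / 277289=12.79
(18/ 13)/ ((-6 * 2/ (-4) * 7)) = 6/ 91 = 0.07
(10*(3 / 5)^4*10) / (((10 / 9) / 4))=5832 / 125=46.66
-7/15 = -0.47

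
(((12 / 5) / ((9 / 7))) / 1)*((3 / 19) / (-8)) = -7 / 190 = -0.04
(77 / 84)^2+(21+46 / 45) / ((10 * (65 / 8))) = 86683 / 78000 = 1.11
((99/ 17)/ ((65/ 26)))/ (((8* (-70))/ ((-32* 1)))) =396/ 2975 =0.13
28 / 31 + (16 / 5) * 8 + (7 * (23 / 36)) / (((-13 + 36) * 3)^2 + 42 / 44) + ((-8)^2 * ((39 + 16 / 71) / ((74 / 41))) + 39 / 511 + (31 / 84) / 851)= 1417.49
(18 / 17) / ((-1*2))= -9 / 17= -0.53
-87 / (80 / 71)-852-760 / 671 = -49940927 / 53680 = -930.35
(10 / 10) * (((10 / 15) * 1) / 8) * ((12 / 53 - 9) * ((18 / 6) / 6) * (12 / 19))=-465 / 2014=-0.23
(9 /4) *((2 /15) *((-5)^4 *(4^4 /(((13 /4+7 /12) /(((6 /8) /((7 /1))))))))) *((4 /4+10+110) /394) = 13068000 /31717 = 412.02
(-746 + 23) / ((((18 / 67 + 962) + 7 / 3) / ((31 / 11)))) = -4505013 / 2132735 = -2.11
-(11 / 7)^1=-11 / 7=-1.57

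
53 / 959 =0.06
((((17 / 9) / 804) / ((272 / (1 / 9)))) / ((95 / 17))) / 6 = 17 / 593930880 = 0.00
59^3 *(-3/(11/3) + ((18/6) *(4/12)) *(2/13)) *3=-58533015/143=-409321.78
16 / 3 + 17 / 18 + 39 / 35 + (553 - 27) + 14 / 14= 336667 / 630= 534.39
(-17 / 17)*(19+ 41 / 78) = -1523 / 78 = -19.53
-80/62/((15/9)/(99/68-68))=27150/527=51.52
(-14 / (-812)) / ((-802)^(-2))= 321602 / 29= 11089.72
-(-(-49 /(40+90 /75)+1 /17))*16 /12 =-7918 /5253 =-1.51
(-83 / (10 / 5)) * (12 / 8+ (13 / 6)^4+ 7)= -3284891 / 2592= -1267.32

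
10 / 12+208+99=1847 / 6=307.83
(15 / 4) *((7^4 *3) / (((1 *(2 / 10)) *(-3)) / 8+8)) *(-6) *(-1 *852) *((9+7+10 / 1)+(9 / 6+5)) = 179505963000 / 317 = 566264867.51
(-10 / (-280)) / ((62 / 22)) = 11 / 868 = 0.01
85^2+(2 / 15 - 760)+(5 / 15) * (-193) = 32004 / 5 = 6400.80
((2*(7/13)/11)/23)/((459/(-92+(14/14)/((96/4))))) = -0.00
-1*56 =-56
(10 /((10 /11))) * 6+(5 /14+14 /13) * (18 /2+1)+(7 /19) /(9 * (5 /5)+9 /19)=1316617 /16380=80.38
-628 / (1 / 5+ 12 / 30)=-3140 / 3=-1046.67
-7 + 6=-1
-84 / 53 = -1.58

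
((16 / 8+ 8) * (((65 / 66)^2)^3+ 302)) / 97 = 125184558977285 / 4008716575776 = 31.23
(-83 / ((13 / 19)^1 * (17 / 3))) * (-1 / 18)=1577 / 1326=1.19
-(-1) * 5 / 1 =5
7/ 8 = 0.88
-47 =-47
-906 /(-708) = 151 /118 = 1.28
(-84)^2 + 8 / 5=35288 / 5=7057.60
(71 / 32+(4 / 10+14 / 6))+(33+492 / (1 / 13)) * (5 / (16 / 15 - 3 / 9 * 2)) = 38576377 / 480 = 80367.45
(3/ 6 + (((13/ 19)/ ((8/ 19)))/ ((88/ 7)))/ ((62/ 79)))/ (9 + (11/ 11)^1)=29013/ 436480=0.07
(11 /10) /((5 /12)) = 66 /25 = 2.64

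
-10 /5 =-2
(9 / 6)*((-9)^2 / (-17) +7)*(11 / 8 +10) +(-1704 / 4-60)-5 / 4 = -61079 / 136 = -449.11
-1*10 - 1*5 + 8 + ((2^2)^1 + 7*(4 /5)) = 2.60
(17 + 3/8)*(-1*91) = -12649/8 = -1581.12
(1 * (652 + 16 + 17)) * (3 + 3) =4110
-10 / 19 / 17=-10 / 323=-0.03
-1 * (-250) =250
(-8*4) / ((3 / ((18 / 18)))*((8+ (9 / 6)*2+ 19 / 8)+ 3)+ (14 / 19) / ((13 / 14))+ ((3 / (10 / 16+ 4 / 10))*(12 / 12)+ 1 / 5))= -12962560 / 21487611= -0.60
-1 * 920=-920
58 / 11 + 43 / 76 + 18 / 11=6249 / 836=7.47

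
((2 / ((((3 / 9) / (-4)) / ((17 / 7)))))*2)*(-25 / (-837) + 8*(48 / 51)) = -1720976 / 1953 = -881.20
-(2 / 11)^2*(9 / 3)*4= -0.40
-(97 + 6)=-103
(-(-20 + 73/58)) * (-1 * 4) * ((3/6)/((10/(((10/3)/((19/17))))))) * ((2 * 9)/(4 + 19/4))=-443496/19285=-23.00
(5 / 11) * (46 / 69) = 10 / 33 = 0.30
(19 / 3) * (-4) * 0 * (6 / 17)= 0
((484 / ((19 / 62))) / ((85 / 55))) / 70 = 165044 / 11305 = 14.60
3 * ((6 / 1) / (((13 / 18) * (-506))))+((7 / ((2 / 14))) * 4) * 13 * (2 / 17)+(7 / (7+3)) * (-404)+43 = 16750263 / 279565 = 59.92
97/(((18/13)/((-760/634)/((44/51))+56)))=240128447/62766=3825.77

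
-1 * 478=-478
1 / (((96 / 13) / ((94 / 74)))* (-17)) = -611 / 60384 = -0.01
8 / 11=0.73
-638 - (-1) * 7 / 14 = -1275 / 2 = -637.50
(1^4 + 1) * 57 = 114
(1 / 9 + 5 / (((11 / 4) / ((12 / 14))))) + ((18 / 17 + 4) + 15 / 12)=375973 / 47124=7.98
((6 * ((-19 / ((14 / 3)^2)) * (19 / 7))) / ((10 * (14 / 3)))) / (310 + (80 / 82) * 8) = -1198881 / 1251401200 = -0.00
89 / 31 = 2.87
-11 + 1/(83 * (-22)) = -20087/1826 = -11.00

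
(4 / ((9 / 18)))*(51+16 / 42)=8632 / 21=411.05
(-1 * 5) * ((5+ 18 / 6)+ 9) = -85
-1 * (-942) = 942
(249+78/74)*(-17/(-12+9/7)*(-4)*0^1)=0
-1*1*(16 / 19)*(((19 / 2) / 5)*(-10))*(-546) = -8736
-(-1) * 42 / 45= 0.93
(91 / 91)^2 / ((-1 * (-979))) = 1 / 979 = 0.00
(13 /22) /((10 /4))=13 /55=0.24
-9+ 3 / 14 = -123 / 14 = -8.79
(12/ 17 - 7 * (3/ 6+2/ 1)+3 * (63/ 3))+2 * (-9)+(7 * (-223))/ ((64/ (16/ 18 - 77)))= 1884.60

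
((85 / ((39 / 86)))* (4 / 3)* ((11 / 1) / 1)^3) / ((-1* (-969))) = 343.28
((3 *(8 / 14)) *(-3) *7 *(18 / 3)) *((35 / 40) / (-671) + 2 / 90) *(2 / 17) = -30318 / 57035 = -0.53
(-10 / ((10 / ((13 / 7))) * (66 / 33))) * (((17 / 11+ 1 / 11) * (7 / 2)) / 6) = -39 / 44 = -0.89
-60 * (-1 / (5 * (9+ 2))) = 12 / 11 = 1.09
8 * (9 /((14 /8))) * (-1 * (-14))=576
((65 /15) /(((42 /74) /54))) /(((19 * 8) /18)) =12987 /266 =48.82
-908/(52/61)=-13847/13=-1065.15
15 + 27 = 42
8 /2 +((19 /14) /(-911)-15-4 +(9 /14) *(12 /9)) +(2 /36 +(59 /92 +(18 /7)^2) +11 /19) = -4393550197 /702260748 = -6.26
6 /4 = 3 /2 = 1.50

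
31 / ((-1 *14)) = -31 / 14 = -2.21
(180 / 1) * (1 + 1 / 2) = 270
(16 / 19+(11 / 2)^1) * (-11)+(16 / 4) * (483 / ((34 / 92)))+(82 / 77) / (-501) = 128541172841 / 24920742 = 5158.00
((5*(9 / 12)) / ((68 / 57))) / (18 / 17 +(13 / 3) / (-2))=-2565 / 904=-2.84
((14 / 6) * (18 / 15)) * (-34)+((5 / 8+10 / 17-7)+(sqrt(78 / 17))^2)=-65551 / 680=-96.40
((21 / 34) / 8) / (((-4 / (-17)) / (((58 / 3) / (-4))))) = -203 / 128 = -1.59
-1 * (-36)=36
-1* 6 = -6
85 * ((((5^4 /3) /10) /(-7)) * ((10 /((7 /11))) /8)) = -496.92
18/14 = 9/7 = 1.29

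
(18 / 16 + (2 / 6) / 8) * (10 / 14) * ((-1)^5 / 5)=-0.17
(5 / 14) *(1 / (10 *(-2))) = -1 / 56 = -0.02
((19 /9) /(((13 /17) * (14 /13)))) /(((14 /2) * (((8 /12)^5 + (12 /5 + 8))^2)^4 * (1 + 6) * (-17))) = -10025852592104238160546875 /493080658160826476017299250157060096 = -0.00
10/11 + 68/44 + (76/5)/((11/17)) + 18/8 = 6203/220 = 28.20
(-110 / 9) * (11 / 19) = -1210 / 171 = -7.08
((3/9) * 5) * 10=50/3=16.67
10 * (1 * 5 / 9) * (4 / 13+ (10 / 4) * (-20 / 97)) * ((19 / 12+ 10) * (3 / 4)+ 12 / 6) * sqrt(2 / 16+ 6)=-435575 * sqrt(2) / 20176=-30.53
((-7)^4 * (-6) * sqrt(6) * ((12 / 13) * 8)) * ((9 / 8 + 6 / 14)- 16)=19979064 * sqrt(6) / 13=3764500.95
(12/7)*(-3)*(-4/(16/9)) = 81/7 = 11.57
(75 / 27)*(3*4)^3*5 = 24000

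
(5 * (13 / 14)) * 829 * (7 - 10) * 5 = -808275 / 14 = -57733.93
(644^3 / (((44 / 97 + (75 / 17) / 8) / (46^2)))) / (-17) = -438566027167744 / 13259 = -33076855507.03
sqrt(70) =8.37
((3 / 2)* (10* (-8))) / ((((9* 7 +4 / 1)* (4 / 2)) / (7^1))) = -6.27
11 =11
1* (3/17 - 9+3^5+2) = 4015/17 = 236.18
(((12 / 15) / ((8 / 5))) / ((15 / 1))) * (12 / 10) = 1 / 25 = 0.04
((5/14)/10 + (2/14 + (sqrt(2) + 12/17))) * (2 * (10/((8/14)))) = 80.45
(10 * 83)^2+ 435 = 689335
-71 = -71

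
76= 76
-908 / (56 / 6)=-681 / 7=-97.29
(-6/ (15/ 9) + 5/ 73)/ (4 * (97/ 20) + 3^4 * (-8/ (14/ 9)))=0.01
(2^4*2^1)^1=32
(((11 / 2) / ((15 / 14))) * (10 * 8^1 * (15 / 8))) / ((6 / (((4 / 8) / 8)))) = 385 / 48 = 8.02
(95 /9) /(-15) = -0.70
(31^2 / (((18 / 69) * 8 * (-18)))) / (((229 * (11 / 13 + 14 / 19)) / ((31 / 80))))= -7358377 / 269084160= -0.03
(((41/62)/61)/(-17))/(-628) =41/40376632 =0.00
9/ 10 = 0.90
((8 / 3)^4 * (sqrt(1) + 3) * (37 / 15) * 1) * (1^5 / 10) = 303104 / 6075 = 49.89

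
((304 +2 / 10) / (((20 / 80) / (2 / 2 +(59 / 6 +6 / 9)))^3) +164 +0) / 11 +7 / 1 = 2691804.75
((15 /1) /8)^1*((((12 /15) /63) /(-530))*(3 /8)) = -1 /59360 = -0.00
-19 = -19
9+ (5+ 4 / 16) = 57 / 4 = 14.25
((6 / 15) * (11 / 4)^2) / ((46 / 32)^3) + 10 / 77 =5378654 / 4684295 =1.15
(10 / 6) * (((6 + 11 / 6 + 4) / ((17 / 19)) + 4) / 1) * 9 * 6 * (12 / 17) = 316260 / 289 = 1094.33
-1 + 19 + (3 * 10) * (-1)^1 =-12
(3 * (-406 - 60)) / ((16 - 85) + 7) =699 / 31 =22.55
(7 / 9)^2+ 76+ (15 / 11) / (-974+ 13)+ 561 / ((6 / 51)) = 4845.10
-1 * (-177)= 177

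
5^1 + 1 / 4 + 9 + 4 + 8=105 / 4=26.25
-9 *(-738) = 6642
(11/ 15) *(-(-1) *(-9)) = -33/ 5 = -6.60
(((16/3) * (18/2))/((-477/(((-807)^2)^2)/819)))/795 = -617526378561456/14045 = -43967702282.77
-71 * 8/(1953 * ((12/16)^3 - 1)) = 36352/72261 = 0.50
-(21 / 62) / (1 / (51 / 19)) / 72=-119 / 9424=-0.01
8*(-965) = -7720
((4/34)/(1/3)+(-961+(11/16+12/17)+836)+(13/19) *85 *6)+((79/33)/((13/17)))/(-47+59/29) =225.62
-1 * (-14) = 14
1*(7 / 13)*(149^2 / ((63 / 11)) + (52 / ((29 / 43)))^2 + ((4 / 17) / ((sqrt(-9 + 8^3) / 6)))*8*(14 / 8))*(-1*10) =-5203622990 / 98397 - 23520*sqrt(503) / 111163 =-52888.71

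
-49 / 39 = -1.26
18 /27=2 /3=0.67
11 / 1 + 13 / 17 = 200 / 17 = 11.76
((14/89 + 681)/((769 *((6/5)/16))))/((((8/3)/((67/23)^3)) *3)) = 36.49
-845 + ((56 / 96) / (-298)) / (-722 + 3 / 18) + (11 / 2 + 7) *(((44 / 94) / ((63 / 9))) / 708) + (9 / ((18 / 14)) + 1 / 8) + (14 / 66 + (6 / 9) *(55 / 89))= -246417360473585075 / 294317641913064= -837.25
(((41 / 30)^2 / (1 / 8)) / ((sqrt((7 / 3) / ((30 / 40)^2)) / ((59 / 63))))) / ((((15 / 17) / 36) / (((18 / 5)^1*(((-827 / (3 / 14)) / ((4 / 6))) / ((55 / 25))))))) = -5577430244*sqrt(21) / 9625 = -2655480.13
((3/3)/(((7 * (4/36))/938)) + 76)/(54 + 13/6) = 7692/337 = 22.82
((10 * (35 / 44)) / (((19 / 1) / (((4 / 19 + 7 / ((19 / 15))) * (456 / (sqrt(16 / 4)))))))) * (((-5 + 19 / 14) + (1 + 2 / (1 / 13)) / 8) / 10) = -24525 / 1672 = -14.67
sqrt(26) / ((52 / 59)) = 59* sqrt(26) / 52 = 5.79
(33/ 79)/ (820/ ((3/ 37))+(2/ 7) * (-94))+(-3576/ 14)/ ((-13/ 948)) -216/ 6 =2573527665285/ 138431384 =18590.64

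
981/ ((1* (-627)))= -1.56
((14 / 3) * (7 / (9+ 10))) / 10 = 49 / 285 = 0.17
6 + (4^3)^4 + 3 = 16777225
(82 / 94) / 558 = 0.00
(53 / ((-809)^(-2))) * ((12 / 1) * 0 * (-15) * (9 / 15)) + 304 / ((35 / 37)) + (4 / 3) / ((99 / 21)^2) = 36754076 / 114345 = 321.43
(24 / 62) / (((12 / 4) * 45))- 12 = -16736 / 1395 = -12.00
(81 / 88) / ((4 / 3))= 243 / 352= 0.69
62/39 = 1.59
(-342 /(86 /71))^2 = 147403881 /1849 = 79720.87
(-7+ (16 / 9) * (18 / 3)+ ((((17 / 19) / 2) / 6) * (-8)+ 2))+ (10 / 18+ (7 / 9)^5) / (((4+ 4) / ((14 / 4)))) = 5.44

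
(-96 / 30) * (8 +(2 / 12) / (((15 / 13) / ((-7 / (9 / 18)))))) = -4304 / 225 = -19.13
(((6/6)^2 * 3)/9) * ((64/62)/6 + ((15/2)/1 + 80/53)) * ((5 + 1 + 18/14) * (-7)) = -1538687/9858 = -156.09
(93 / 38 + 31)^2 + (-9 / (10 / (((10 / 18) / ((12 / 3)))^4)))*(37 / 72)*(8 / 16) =21706562735623 / 19402924032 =1118.73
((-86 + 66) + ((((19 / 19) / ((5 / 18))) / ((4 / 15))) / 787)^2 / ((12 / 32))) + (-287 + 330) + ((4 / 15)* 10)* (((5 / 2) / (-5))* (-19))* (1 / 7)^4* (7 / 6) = 44000854673 / 1911992103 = 23.01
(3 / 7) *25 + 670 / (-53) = -715 / 371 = -1.93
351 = 351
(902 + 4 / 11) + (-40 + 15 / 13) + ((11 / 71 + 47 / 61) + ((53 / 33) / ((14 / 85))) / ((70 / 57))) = 105897942389 / 121389268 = 872.38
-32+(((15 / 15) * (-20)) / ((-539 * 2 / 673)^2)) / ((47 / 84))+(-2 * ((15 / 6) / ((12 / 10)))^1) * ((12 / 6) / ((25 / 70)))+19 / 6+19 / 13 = -9834492875 / 152149998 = -64.64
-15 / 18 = -5 / 6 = -0.83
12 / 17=0.71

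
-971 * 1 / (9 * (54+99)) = -971 / 1377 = -0.71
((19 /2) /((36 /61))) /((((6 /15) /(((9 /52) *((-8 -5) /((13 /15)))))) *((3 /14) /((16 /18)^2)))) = -405650 /1053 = -385.23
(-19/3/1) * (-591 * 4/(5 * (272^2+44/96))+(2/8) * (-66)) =1856248871/17756270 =104.54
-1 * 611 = -611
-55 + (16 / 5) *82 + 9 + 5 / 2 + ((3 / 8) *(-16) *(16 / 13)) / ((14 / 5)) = 196799 / 910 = 216.26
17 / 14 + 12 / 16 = 55 / 28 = 1.96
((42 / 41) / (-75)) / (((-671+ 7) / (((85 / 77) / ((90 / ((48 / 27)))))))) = 34 / 75801825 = 0.00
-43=-43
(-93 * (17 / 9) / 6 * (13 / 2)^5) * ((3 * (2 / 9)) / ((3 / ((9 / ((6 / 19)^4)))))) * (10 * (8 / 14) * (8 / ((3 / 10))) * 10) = -3187511744116375 / 30618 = -104105811748.53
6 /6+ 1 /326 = 327 /326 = 1.00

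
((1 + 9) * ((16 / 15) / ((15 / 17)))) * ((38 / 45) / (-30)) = -10336 / 30375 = -0.34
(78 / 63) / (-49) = -26 / 1029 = -0.03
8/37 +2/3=98/111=0.88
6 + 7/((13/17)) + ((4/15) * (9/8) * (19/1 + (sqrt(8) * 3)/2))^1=9 * sqrt(2)/10 + 2711/130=22.13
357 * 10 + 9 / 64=228489 / 64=3570.14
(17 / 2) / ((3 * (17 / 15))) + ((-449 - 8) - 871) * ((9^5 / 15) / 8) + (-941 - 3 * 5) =-6544291 / 10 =-654429.10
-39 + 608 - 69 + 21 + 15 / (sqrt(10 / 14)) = 3 *sqrt(35) + 521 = 538.75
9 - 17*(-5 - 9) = 247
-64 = -64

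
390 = 390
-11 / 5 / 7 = -11 / 35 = -0.31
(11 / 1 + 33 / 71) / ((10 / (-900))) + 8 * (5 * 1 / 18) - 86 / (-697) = -458515286 / 445383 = -1029.49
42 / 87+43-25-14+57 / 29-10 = -103 / 29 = -3.55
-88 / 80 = -11 / 10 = -1.10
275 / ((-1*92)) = -275 / 92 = -2.99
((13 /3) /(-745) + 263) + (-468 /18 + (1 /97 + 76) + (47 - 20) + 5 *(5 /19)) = 1405934081 /4119105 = 341.32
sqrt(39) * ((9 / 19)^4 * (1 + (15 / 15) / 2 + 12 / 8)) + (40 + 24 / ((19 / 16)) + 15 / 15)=19683 * sqrt(39) / 130321 + 1163 / 19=62.15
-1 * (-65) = 65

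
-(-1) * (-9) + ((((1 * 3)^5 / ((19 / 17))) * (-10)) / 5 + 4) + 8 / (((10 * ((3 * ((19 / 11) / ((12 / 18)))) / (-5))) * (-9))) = -676829 / 1539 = -439.78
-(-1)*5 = 5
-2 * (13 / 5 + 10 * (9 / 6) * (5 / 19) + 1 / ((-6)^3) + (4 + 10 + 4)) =-49.09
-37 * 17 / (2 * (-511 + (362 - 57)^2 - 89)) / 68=-37 / 739400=-0.00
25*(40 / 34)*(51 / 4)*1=375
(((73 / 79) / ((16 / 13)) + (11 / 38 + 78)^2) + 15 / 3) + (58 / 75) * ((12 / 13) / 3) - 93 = 6042.23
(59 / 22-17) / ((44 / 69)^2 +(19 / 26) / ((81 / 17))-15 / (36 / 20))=175466655 / 95260649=1.84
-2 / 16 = -1 / 8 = -0.12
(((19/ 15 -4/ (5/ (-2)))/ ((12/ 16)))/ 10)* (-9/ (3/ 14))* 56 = -67424/ 75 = -898.99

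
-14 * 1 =-14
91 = 91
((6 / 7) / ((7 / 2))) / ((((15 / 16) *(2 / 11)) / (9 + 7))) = 5632 / 245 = 22.99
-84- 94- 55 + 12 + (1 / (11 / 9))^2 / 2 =-53401 / 242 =-220.67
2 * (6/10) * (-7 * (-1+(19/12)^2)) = -1519/120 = -12.66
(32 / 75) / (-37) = -32 / 2775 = -0.01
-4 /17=-0.24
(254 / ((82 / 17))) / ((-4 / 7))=-15113 / 164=-92.15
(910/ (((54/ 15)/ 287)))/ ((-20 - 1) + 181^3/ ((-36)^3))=-3384763200/ 6909517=-489.87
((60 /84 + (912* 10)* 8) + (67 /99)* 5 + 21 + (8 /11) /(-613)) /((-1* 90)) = -6200945209 /7646562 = -810.95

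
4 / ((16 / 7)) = 1.75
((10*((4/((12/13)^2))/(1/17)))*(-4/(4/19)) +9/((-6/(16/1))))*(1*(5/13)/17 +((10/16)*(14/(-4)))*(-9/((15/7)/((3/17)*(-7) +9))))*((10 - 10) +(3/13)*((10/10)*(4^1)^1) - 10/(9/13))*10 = 68203225373255/465426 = 146539354.00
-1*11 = -11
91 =91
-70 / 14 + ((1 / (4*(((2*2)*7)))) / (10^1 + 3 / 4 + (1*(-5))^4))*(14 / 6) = -5.00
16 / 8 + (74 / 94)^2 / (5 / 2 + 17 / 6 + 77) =1095353 / 545623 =2.01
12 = 12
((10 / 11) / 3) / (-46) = -5 / 759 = -0.01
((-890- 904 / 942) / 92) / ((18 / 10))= -1049105 / 194994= -5.38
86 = 86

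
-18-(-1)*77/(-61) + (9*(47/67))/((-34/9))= -2908877/138958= -20.93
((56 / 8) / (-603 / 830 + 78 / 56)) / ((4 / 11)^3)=27065885 / 123888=218.47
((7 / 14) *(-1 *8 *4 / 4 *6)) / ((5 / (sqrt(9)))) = -72 / 5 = -14.40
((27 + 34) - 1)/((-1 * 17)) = -60/17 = -3.53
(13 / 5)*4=52 / 5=10.40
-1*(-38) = 38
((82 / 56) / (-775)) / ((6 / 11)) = -451 / 130200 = -0.00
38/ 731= 0.05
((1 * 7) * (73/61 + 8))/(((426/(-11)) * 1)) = -14399/8662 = -1.66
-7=-7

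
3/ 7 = 0.43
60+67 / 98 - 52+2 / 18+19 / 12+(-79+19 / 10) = -588487 / 8820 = -66.72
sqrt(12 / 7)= 1.31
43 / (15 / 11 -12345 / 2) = -946 / 135765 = -0.01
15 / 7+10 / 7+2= 39 / 7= 5.57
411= 411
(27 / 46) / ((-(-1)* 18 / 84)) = 63 / 23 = 2.74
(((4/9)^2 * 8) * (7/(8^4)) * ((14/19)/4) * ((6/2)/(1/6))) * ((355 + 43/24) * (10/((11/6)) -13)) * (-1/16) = 34825721/23113728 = 1.51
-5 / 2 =-2.50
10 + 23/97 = 993/97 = 10.24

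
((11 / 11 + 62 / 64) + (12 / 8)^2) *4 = 135 / 8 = 16.88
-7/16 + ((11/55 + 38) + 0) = 3021/80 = 37.76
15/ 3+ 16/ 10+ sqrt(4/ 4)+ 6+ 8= 108/ 5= 21.60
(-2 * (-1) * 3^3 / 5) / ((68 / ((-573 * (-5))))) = 15471 / 34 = 455.03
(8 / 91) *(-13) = -8 / 7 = -1.14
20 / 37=0.54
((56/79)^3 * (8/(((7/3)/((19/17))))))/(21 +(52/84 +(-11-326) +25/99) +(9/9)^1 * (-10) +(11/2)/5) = -0.00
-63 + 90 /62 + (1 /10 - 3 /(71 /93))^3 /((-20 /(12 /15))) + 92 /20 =-15173256695271 /277381025000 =-54.70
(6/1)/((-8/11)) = -33/4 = -8.25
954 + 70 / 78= 37241 / 39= 954.90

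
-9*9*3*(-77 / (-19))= -984.79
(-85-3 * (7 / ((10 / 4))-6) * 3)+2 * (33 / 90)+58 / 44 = -17869 / 330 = -54.15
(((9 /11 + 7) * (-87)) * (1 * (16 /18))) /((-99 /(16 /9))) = 319232 /29403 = 10.86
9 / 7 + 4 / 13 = 145 / 91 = 1.59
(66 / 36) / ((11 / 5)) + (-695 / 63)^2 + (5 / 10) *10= 127.53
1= 1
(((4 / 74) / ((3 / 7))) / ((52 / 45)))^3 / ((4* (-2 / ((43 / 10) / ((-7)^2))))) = -203175 / 14244434048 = -0.00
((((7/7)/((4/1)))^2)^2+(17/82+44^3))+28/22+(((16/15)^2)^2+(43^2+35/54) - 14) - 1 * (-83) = 509127734476291/5844960000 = 87105.43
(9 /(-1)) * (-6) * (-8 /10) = -216 /5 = -43.20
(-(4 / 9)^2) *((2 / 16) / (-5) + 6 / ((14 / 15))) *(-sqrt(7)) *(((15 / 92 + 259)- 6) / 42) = 41760763 *sqrt(7) / 5477220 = 20.17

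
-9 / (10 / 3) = -27 / 10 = -2.70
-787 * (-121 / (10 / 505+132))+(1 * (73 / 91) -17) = 855577041 / 1213394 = 705.11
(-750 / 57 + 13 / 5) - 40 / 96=-10.97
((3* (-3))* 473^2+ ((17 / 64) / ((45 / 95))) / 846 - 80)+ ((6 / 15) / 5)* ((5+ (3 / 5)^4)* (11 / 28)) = -15331861341454501 / 7614000000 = -2013640.84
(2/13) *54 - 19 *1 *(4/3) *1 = -664/39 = -17.03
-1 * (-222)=222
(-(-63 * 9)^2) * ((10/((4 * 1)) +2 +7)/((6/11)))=-27112239/4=-6778059.75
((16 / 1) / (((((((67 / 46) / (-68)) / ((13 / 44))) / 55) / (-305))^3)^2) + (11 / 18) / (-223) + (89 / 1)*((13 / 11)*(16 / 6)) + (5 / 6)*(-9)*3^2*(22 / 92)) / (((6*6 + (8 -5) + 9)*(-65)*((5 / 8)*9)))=-451198411451968413574381250486503313097572581839713 / 3224436450697937989800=-139930936258429065088673500000.00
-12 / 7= -1.71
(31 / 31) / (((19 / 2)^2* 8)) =1 / 722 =0.00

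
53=53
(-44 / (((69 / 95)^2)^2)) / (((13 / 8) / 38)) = -1089483560000 / 294672573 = -3697.27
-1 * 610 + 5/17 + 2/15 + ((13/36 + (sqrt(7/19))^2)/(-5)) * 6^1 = -1971747/3230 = -610.45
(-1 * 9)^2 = 81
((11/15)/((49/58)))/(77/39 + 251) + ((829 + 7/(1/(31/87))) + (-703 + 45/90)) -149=-20.00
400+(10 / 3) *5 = 1250 / 3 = 416.67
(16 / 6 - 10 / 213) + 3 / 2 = 585 / 142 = 4.12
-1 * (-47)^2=-2209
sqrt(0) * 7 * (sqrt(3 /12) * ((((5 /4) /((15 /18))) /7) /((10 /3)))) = 0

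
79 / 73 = 1.08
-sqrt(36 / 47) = -6*sqrt(47) / 47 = -0.88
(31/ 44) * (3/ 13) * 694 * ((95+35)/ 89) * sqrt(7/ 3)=53785 * sqrt(21)/ 979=251.76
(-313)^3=-30664297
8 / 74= 0.11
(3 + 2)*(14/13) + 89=1227/13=94.38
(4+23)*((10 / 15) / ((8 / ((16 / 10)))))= 3.60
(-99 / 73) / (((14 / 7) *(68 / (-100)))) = 2475 / 2482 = 1.00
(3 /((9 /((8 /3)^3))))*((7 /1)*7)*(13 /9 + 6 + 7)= 3261440 /729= 4473.85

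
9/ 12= 3/ 4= 0.75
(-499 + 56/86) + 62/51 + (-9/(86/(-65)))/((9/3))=-2170481/4386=-494.87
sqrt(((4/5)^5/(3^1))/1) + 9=32 *sqrt(15)/375 + 9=9.33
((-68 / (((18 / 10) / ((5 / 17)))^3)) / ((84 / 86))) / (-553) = 1343750 / 2446638453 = 0.00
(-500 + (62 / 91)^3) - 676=-885961168 / 753571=-1175.68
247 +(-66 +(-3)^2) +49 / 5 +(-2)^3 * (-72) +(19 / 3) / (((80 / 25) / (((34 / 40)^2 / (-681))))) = 2028742541 / 2615040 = 775.80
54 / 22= 27 / 11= 2.45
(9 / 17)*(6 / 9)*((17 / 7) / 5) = 6 / 35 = 0.17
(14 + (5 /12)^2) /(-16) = -2041 /2304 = -0.89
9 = 9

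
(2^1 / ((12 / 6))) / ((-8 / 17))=-17 / 8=-2.12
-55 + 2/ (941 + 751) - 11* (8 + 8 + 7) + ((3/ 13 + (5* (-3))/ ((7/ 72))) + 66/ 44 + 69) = -15072079/ 38493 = -391.55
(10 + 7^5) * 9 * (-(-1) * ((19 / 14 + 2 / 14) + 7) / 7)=2573001 / 14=183785.79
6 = 6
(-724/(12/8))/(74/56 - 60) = 40544/4929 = 8.23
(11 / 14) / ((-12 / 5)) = -55 / 168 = -0.33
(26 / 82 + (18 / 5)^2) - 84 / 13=90817 / 13325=6.82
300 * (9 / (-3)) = -900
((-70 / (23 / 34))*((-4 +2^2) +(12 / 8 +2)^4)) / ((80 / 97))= -27714743 / 1472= -18827.95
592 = 592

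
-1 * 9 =-9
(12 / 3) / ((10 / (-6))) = -12 / 5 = -2.40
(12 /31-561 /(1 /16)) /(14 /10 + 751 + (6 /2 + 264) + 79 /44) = -61213680 /6964553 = -8.79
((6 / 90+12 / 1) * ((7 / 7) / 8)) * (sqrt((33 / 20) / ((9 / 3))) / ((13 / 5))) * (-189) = -11403 * sqrt(55) / 1040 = -81.31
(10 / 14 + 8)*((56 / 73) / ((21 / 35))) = 2440 / 219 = 11.14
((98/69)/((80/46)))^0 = 1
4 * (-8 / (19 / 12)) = -384 / 19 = -20.21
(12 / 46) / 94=3 / 1081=0.00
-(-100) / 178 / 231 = 50 / 20559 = 0.00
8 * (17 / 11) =136 / 11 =12.36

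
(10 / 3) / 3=10 / 9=1.11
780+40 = 820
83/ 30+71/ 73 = 8189/ 2190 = 3.74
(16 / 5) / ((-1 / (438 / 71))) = -7008 / 355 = -19.74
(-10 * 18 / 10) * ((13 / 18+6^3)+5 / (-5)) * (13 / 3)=-50479 / 3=-16826.33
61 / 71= 0.86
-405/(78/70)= -4725/13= -363.46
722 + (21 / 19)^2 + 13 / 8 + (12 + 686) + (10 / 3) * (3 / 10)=4112069 / 2888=1423.85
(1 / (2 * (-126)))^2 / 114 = 1 / 7239456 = 0.00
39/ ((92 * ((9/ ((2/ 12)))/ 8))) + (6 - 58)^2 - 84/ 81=1678579/ 621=2703.03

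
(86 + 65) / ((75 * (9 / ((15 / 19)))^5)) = 18875 / 1805076171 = 0.00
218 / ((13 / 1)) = 218 / 13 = 16.77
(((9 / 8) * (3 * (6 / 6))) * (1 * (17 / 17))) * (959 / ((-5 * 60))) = -8631 / 800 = -10.79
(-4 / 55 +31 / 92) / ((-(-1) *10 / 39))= 52143 / 50600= 1.03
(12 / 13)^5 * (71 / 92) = 4416768 / 8539739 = 0.52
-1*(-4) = 4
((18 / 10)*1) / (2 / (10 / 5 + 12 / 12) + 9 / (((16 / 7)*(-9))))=7.85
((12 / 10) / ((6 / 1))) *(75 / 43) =15 / 43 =0.35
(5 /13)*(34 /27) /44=85 /7722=0.01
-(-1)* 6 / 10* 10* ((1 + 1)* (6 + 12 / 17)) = 1368 / 17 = 80.47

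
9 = 9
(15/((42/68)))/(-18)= -85/63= -1.35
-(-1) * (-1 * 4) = -4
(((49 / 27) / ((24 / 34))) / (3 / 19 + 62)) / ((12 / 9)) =15827 / 510192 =0.03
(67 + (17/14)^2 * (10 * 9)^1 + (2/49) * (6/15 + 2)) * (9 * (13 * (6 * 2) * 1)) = 68727906/245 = 280522.07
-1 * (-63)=63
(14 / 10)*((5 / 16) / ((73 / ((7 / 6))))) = 49 / 7008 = 0.01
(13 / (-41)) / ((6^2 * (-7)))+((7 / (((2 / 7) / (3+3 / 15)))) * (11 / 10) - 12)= 19176517 / 258300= 74.24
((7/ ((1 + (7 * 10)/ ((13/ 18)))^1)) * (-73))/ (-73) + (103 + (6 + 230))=431638/ 1273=339.07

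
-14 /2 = -7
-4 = -4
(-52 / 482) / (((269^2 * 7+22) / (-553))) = 14378 / 122078309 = 0.00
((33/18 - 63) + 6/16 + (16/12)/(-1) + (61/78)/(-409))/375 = -7927891/47853000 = -0.17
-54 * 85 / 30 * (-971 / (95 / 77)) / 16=11439351 / 1520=7525.89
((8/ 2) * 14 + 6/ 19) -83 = -507/ 19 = -26.68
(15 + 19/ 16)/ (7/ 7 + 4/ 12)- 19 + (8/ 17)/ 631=-4708641/ 686528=-6.86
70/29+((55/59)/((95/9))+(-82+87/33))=-27485606/357599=-76.86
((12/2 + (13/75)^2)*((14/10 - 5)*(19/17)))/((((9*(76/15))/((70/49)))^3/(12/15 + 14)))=-1255003/113669514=-0.01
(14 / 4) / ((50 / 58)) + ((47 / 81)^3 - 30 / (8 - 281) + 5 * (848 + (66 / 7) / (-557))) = 5716441170491351 / 1346857498350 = 4244.28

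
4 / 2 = 2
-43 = -43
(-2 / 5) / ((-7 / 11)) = 22 / 35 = 0.63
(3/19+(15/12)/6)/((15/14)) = 1169/3420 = 0.34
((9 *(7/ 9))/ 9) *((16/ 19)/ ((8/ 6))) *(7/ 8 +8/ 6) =371/ 342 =1.08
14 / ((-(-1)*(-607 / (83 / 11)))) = -1162 / 6677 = -0.17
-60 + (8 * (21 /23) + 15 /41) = -49347 /943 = -52.33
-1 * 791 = -791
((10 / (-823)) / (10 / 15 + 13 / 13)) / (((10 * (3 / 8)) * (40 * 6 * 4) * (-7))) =1 / 3456600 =0.00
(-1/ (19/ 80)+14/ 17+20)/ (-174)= -2683/ 28101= -0.10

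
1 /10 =0.10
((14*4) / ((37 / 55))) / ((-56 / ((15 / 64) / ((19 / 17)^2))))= -238425 / 854848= -0.28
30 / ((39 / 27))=270 / 13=20.77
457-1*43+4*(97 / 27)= 11566 / 27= 428.37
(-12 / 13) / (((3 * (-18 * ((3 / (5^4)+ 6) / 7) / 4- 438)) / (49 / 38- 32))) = -6807500 / 318323473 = -0.02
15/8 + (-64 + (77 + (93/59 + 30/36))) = 24475/1416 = 17.28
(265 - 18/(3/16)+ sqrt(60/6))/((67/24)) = 24 * sqrt(10)/67+ 4056/67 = 61.67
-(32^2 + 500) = -1524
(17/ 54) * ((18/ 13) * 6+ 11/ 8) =17119/ 5616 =3.05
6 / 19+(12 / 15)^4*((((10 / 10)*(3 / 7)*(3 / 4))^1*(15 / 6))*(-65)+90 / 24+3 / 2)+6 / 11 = -18.38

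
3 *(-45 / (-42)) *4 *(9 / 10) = 81 / 7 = 11.57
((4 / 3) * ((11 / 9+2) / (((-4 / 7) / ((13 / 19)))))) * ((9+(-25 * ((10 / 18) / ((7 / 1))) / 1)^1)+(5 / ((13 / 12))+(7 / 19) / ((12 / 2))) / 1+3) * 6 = -13260685 / 29241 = -453.50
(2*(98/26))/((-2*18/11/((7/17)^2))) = -26411/67626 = -0.39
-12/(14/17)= -102/7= -14.57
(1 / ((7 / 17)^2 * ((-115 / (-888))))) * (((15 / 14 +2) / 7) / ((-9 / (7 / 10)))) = -919598 / 591675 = -1.55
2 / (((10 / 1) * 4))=1 / 20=0.05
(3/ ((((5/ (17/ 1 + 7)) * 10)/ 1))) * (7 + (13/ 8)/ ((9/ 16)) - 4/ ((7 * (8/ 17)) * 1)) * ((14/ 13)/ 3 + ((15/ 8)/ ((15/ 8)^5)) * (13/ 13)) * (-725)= -3983.71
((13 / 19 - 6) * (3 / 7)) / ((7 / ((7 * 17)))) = -5151 / 133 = -38.73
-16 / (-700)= 4 / 175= 0.02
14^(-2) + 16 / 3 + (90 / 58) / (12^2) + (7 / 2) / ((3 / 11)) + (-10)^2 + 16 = 9152323 / 68208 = 134.18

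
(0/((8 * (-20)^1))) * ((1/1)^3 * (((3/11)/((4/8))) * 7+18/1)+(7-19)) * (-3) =0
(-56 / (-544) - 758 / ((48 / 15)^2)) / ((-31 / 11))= 1769361 / 67456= 26.23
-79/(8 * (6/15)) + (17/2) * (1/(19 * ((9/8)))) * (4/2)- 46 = -191225/2736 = -69.89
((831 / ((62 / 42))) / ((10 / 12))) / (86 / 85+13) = 593334 / 12307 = 48.21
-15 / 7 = -2.14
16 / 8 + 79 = 81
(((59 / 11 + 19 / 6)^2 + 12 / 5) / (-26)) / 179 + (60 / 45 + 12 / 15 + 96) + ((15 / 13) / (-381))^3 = 3442922051550000493 / 35089899296835240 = 98.12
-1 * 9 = -9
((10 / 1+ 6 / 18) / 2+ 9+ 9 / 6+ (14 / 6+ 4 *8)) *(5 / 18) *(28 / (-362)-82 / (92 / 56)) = -8671250 / 12489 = -694.31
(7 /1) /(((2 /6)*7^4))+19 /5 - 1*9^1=-8903 /1715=-5.19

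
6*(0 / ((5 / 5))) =0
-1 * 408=-408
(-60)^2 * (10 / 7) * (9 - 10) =-36000 / 7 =-5142.86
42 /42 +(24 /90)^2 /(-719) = 161759 /161775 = 1.00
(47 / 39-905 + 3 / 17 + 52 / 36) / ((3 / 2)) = -3588848 / 5967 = -601.45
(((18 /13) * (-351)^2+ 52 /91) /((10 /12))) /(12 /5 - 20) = -1791159 /154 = -11630.90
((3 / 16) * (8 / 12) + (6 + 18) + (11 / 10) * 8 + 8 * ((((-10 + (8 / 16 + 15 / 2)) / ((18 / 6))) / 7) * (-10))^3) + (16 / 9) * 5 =18049537 / 370440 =48.72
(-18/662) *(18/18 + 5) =-54/331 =-0.16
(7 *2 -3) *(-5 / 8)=-55 / 8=-6.88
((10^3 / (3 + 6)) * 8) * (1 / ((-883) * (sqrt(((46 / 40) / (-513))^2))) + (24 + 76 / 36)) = 37442200000 / 1645029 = 22760.81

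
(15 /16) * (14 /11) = 105 /88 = 1.19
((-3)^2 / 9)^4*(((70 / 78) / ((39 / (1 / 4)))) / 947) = 35 / 5761548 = 0.00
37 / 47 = 0.79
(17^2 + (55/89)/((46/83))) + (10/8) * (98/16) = 19505211/65504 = 297.77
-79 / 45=-1.76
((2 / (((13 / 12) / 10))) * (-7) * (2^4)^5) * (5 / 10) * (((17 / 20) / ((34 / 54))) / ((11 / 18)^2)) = -385263599616 / 1573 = -244922822.39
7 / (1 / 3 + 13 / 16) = 336 / 55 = 6.11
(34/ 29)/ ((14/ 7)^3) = 17/ 116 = 0.15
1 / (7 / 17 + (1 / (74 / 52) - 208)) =-0.00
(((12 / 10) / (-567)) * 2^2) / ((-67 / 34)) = 272 / 63315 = 0.00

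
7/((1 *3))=7/3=2.33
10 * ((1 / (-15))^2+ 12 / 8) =677 / 45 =15.04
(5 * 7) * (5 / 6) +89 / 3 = 353 / 6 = 58.83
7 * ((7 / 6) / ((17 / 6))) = 49 / 17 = 2.88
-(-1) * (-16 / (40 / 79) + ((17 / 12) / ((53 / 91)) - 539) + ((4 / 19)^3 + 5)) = -12283394387 / 21811620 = -563.16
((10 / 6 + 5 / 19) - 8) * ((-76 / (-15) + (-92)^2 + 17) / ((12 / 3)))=-22021343 / 1710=-12877.98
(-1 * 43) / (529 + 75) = -43 / 604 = -0.07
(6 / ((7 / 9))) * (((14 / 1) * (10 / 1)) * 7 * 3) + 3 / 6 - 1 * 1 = 45359 / 2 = 22679.50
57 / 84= 19 / 28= 0.68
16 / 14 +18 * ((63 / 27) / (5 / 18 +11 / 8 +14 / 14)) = 22696 / 1337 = 16.98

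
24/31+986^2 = 30138100/31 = 972196.77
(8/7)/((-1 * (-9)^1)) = 8/63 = 0.13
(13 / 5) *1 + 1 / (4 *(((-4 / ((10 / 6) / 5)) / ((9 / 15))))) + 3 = 447 / 80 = 5.59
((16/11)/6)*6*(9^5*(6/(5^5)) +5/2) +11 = 6171829/34375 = 179.54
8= 8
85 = 85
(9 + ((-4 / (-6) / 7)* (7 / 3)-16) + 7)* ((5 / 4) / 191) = 5 / 3438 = 0.00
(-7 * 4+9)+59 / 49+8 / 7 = -816 / 49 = -16.65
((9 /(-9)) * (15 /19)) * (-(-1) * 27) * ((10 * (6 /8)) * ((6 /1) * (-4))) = 72900 /19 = 3836.84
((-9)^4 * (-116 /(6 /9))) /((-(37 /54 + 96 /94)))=2897416332 /4331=668994.77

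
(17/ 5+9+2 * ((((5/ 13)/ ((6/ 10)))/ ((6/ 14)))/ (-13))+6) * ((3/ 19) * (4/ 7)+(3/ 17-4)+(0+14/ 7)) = -541535258/ 17194905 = -31.49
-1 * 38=-38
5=5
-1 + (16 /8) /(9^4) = -6559 /6561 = -1.00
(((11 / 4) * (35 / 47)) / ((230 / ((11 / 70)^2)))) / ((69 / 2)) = 1331 / 208849200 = 0.00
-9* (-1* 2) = 18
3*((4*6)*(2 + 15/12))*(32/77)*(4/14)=14976/539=27.78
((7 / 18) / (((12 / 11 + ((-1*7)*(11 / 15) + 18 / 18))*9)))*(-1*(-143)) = -55055 / 27108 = -2.03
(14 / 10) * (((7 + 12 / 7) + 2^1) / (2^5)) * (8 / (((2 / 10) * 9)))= 25 / 12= 2.08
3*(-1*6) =-18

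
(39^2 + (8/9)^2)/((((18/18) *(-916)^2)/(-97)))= -0.18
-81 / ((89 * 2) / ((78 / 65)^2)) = -1458 / 2225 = -0.66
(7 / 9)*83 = 64.56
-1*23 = -23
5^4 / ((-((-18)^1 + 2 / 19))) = 2375 / 68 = 34.93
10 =10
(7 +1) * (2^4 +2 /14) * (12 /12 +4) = 4520 /7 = 645.71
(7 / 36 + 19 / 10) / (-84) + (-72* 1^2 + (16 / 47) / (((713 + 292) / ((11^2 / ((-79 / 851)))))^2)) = -7112786047854539 / 99545914666800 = -71.45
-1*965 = -965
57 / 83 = 0.69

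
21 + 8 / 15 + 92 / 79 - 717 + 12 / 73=-60046384 / 86505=-694.14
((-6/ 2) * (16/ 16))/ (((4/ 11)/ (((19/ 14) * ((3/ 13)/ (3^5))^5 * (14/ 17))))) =-209/ 29344689186944508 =-0.00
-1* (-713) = 713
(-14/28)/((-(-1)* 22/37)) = -37/44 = -0.84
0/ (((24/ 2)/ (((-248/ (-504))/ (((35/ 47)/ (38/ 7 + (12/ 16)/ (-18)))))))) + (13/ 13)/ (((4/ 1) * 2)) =1/ 8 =0.12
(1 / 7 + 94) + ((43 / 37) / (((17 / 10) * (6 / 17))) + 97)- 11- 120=48236 / 777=62.08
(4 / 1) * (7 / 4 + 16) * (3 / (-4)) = -213 / 4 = -53.25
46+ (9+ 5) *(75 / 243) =4076 / 81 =50.32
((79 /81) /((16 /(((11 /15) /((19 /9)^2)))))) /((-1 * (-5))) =869 /433200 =0.00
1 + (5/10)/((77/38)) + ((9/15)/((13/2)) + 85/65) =1019/385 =2.65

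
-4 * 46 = -184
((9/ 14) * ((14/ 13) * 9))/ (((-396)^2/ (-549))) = -549/ 25168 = -0.02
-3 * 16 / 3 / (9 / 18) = -32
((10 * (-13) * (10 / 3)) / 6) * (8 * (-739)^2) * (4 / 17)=-11359316800 / 153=-74243900.65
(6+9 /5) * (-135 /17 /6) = -351 /34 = -10.32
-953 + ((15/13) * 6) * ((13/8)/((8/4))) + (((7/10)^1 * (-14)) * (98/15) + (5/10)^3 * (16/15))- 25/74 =-22457657/22200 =-1011.61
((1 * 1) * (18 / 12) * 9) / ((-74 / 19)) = -513 / 148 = -3.47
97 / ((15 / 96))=3104 / 5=620.80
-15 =-15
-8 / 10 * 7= -28 / 5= -5.60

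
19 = 19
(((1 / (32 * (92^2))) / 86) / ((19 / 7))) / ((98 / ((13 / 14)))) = 13 / 86742863872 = 0.00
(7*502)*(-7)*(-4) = 98392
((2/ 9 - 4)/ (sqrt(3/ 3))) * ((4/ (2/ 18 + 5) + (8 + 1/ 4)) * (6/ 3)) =-4709/ 69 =-68.25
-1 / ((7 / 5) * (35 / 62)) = -62 / 49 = -1.27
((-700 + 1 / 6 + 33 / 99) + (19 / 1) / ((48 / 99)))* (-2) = 10565 / 8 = 1320.62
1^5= 1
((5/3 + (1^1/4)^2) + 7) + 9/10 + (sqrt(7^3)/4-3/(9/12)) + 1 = 7 * sqrt(7)/4 + 1591/240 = 11.26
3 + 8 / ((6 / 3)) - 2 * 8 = -9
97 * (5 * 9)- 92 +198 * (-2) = 3877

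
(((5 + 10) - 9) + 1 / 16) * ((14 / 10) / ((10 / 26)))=8827 / 400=22.07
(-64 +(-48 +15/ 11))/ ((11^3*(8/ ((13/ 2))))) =-15821/ 234256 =-0.07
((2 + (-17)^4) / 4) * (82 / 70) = 3424443 / 140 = 24460.31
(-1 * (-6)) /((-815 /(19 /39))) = -38 /10595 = -0.00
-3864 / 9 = -1288 / 3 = -429.33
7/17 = 0.41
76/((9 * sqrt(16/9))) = 19/3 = 6.33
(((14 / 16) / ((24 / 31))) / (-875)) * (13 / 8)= -403 / 192000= -0.00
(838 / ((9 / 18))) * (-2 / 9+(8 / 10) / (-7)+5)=7816.01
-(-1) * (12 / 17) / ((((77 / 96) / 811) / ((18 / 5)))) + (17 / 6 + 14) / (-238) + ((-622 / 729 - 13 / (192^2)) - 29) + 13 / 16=7092291809557 / 2791895040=2540.31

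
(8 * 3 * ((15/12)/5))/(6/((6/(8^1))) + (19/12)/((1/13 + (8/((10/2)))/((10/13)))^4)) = 17386195881672/23393570680771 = 0.74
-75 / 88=-0.85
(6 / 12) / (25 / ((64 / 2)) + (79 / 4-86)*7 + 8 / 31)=-496 / 459009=-0.00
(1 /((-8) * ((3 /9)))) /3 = -1 /8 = -0.12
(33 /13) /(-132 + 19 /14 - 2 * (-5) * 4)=-154 /5499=-0.03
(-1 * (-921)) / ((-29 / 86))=-79206 / 29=-2731.24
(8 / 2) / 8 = 1 / 2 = 0.50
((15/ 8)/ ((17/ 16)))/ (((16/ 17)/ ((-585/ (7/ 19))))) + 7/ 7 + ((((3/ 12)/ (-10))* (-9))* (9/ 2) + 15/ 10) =-2973.72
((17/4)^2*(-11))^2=39476.72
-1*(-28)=28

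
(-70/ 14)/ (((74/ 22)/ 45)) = -66.89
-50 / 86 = -25 / 43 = -0.58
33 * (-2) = -66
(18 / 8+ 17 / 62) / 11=313 / 1364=0.23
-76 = -76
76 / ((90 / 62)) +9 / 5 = 2437 / 45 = 54.16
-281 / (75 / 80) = -4496 / 15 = -299.73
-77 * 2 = -154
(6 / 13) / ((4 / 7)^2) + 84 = 8883 / 104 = 85.41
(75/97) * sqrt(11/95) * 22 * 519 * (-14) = -2397780 * sqrt(1045)/1843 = -42057.37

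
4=4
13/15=0.87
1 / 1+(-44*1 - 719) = -762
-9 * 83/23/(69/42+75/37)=-386946/43723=-8.85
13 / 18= 0.72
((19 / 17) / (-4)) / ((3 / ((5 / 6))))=-95 / 1224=-0.08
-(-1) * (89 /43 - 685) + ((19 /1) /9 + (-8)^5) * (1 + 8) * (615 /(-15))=519866993 /43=12089930.07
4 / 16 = 1 / 4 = 0.25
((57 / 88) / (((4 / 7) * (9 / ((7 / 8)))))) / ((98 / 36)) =0.04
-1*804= -804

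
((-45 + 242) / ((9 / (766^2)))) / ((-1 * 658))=-57795466 / 2961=-19518.90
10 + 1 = 11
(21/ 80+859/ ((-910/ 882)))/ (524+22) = -41219/ 27040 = -1.52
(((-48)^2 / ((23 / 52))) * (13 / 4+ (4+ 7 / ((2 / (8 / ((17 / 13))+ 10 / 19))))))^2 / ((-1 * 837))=-30164795.73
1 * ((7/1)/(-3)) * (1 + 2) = -7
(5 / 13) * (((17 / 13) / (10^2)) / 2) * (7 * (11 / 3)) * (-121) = -158389 / 20280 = -7.81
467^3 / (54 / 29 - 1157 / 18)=-1631761.70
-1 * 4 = -4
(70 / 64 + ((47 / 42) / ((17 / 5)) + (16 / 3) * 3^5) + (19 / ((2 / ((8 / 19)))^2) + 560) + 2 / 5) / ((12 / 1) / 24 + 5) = 183379267 / 542640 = 337.94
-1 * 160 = -160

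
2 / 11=0.18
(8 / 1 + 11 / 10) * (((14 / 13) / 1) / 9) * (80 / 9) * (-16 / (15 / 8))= -100352 / 1215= -82.59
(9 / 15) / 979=3 / 4895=0.00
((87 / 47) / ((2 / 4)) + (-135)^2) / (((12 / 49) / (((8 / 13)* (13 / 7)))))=3998162 / 47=85067.28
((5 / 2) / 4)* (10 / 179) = 0.03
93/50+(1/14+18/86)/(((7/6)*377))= 5684529/3055150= 1.86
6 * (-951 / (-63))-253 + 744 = 4071 / 7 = 581.57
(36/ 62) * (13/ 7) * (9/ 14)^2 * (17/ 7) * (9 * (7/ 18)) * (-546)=-6283251/ 3038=-2068.22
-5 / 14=-0.36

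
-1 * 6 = -6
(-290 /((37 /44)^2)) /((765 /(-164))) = 87.92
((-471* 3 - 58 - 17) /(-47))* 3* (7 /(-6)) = -5208 /47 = -110.81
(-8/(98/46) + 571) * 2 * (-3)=-166770/49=-3403.47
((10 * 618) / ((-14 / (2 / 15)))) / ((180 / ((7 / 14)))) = -103 / 630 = -0.16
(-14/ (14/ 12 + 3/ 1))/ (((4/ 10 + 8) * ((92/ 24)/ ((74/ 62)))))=-444/ 3565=-0.12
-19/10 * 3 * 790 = -4503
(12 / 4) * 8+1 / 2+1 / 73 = 3579 / 146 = 24.51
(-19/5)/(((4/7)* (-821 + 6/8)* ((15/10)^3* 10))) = 532/2214675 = 0.00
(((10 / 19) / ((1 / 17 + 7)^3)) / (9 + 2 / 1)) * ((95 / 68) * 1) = 289 / 1520640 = 0.00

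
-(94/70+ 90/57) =-1943/665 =-2.92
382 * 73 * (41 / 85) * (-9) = -10289934 / 85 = -121058.05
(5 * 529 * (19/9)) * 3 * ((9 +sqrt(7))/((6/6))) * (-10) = -1507650- 502550 * sqrt(7)/3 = -1950857.44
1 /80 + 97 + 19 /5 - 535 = -6947 /16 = -434.19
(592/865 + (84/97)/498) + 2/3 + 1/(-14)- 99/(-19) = 36077829791/5557363770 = 6.49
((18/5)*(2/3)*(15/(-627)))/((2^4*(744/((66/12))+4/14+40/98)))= -147/5569736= -0.00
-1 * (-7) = 7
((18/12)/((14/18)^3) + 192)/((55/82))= 291.01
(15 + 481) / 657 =496 / 657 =0.75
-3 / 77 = -0.04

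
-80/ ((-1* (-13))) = -80/ 13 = -6.15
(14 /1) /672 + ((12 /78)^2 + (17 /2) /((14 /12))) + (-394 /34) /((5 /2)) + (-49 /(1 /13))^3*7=-8732955438380021 /4826640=-1809323968.31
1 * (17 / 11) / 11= 17 / 121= 0.14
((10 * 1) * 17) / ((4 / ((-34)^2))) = 49130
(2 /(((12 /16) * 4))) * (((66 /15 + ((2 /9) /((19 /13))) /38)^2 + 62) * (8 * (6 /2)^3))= 343683238384 /29322225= 11720.91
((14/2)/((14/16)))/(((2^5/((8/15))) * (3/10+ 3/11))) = 44/189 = 0.23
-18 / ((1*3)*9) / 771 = -2 / 2313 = -0.00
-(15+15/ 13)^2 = -44100/ 169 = -260.95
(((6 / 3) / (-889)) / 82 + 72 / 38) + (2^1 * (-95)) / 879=1021794565 / 608734749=1.68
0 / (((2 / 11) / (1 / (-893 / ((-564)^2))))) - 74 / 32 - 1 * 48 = -805 / 16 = -50.31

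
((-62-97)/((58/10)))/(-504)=265/4872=0.05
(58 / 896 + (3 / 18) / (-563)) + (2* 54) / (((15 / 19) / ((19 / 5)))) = 9834928237 / 18916800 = 519.90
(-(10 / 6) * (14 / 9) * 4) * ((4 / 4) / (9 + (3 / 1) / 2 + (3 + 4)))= -16 / 27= -0.59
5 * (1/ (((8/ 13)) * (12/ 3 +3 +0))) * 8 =65/ 7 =9.29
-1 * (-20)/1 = 20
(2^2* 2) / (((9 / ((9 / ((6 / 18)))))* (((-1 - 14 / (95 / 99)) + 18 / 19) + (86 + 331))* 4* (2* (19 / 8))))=15 / 4778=0.00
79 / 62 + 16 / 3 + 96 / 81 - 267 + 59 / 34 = -3663569 / 14229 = -257.47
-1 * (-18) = 18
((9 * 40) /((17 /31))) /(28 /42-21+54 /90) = -20925 /629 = -33.27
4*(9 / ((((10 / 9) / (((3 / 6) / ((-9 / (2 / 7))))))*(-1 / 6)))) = 108 / 35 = 3.09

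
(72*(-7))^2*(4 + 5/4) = 1333584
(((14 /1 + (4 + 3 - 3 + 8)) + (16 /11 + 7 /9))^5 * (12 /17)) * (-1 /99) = -682290072834987500 /5335054179939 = -127888.12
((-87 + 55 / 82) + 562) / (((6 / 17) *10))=132617 / 984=134.77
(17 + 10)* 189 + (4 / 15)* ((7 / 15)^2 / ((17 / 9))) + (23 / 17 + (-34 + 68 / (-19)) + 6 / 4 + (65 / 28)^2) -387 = 445057813741 / 94962000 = 4686.69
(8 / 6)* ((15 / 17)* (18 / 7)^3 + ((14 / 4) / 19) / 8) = 26634737 / 1329468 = 20.03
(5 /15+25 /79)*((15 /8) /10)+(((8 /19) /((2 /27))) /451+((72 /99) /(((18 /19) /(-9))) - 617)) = -3378118995 /5415608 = -623.77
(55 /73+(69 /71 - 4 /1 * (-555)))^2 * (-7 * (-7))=6497393977939396 /26863489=241867092.47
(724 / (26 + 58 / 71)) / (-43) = -12851 / 20468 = -0.63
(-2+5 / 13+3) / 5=18 / 65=0.28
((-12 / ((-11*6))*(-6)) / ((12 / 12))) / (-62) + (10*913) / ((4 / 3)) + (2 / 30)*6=23351399 / 3410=6847.92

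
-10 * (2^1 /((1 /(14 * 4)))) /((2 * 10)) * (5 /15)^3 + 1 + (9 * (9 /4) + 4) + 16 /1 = 4231 /108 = 39.18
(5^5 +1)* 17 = 53142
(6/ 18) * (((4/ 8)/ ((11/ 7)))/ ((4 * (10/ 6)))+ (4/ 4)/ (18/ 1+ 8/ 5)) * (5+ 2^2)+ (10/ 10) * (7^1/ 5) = 36571/ 21560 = 1.70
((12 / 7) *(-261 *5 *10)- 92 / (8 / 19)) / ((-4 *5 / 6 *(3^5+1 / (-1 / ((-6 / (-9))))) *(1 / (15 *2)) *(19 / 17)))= 145162881 / 193382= 750.65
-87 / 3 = -29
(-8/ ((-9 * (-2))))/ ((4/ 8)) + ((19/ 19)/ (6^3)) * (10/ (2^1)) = -187/ 216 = -0.87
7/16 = 0.44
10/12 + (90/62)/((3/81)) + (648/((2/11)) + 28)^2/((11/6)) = 14399231719/2046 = 7037747.66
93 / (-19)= -93 / 19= -4.89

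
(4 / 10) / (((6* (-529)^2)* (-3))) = -1 / 12592845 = -0.00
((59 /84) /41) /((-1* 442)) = -59 /1522248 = -0.00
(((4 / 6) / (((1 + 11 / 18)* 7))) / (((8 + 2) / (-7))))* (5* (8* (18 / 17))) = -864 / 493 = -1.75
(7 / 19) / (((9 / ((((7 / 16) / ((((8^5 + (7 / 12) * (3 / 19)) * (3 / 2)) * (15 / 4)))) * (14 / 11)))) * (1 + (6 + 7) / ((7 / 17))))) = 2401 / 632393375625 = 0.00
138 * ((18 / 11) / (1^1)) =2484 / 11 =225.82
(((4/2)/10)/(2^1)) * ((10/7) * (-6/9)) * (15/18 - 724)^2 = -49806.67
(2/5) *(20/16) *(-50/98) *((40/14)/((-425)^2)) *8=-0.00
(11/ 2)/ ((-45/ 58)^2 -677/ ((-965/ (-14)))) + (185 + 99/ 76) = 38401822743/ 206788172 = 185.71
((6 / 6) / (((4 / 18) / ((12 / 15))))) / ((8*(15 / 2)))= 3 / 50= 0.06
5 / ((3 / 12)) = 20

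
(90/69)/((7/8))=240/161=1.49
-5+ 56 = 51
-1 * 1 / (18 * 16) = -1 / 288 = -0.00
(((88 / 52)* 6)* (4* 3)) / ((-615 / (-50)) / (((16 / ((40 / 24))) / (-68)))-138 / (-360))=-190080 / 135317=-1.40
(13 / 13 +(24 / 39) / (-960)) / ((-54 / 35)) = -10913 / 16848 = -0.65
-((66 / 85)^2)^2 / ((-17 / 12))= 227696832 / 887410625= 0.26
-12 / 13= -0.92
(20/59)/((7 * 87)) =20/35931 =0.00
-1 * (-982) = 982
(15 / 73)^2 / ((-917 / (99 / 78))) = -7425 / 127054018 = -0.00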